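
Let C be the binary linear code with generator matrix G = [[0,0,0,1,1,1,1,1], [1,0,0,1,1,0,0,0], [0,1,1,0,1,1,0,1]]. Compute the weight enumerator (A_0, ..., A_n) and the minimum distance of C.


Weight distribution: A_0 = 1, A_3 = 1, A_4 = 2, A_5 = 3, A_6 = 1. Minimum distance d = 3.

Enumerate all 2^3 = 8 messages m ∈ F_2^3.
For each, compute codeword c = mG in F_2^8, then tally its weight.
  m = 000 → c = 00000000, weight = 0.
  m = 100 → c = 00011111, weight = 5.
  m = 010 → c = 10011000, weight = 3.
  m = 110 → c = 10000111, weight = 4.
  m = 001 → c = 01101101, weight = 5.
  m = 101 → c = 01110010, weight = 4.
  m = 011 → c = 11110101, weight = 6.
  m = 111 → c = 11101010, weight = 5.
Tally weights:
  weight 0: 1 codewords.
  weight 3: 1 codewords.
  weight 4: 2 codewords.
  weight 5: 3 codewords.
  weight 6: 1 codewords.
Minimum distance d = smallest w > 0 with A_w > 0 = 3.
Sanity: Σ A_w = 8 = 2^3 = 8 ✓.


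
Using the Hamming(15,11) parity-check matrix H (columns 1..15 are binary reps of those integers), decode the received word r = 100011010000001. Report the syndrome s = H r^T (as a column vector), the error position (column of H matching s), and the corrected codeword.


s = (0, 1, 0, 1)^T, error position = 5, corrected codeword c = 100001010000001

Compute s = H r^T mod 2 one row at a time:
  s_1 = 1 + 0 + 0 + 0 + 0 + 0 + 0 + 1 = 2 ≡ 0 (mod 2).
  s_2 = 0 + 1 + 1 + 0 + 0 + 0 + 0 + 1 = 3 ≡ 1 (mod 2).
  s_3 = 0 + 0 + 1 + 0 + 0 + 0 + 0 + 1 = 2 ≡ 0 (mod 2).
  s_4 = 1 + 0 + 1 + 0 + 0 + 0 + 0 + 1 = 3 ≡ 1 (mod 2).
s = (0, 1, 0, 1)^T — this equals column 5 of H (binary 0101), so error is at position 5.
Correct: flip bit 5 of r = 100011010000001 to get c = 100001010000001.


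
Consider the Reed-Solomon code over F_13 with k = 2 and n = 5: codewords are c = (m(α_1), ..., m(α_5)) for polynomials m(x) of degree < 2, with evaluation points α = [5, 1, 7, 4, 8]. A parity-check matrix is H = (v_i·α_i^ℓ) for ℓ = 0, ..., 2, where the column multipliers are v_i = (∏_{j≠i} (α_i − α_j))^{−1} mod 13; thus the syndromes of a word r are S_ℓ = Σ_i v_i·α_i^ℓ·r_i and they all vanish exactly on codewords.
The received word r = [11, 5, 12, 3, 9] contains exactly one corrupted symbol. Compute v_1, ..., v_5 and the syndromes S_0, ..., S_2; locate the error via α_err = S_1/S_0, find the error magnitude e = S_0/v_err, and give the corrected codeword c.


S = (8, 4, 2), error at position 3, error magnitude e = 11, c = [11, 5, 1, 3, 9].

Step 1: column multipliers v_i = (∏_{j≠i}(α_i − α_j))^{−1} mod 13.
  i = 1 (α = 5): (5−1)(5−7)(5−4)(5−8) = 4·(−2)·1·(−3) = 24 ≡ 11, so v_1 = 11^{−1} = 6 (mod 13).
  i = 2 (α = 1): (1−5)(1−7)(1−4)(1−8) = (−4)·(−6)·(−3)·(−7) = 504 ≡ 10, so v_2 = 10^{−1} = 4 (mod 13).
  i = 3 (α = 7): (7−5)(7−1)(7−4)(7−8) = 2·6·3·(−1) = −36 ≡ 3, so v_3 = 3^{−1} = 9 (mod 13).
  i = 4 (α = 4): (4−5)(4−1)(4−7)(4−8) = (−1)·3·(−3)·(−4) = −36 ≡ 3, so v_4 = 3^{−1} = 9 (mod 13).
  i = 5 (α = 8): (8−5)(8−1)(8−7)(8−4) = 3·7·1·4 = 84 ≡ 6, so v_5 = 6^{−1} = 11 (mod 13).
  v = [6, 4, 9, 9, 11].
Step 2: syndromes of r = [11, 5, 12, 3, 9] (all sums mod 13).
  S_0 = Σ v_i r_i = 6·11 + 4·5 + 9·12 + 9·3 + 11·9 = 320 ≡ 8.
  S_1 = Σ v_i α_i r_i = 6·5·11 + 4·1·5 + 9·7·12 + 9·4·3 + 11·8·9 = 2006 ≡ 4.
  α_i^2 mod 13 = [12, 1, 10, 3, 12].
  S_2 = Σ v_i α_i^2 r_i = 6·12·11 + 4·1·5 + 9·10·12 + 9·3·3 + 11·12·9 = 3161 ≡ 2.
  S = (8, 4, 2) ≠ 0, so r is not a codeword (an error is present).
Step 3: locate the error. For a single error e at position i, S_ℓ = v_i·e·α_i^ℓ, so α_err = S_1/S_0.
  S_0^{−1} = 8^{−1} = 5 (mod 13), so α_err = 4·5 = 20 ≡ 7 = α_3. Error position i = 3.
  Consistency check: S_2/S_1 = 2·10 = 20 ≡ 7 = α_err ✓ (single-error assumption holds).
Step 4: error magnitude e = S_0/v_3 = S_0·∏_{j≠3}(α_3 − α_j) = 8·3 = 24 ≡ 11 (mod 13).
Step 5: correct position 3: c_3 = r_3 − e = 12 − 11 ≡ 1 (mod 13). Hence c = [11, 5, 1, 3, 9].
  Check: interpolating c through the α_i gives m(x) = 10 + 8·x (degree < 2) with m(α_i) = c_i for every i, so c is indeed a codeword.


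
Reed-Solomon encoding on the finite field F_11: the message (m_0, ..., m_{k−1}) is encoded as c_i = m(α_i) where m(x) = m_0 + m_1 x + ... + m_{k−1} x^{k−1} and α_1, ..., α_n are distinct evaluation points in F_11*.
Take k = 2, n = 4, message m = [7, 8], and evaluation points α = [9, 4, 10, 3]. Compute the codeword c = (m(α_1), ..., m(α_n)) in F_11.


c = [2, 6, 10, 9]

Message polynomial: m(x) = 7 + 8·x (mod 11).
For each evaluation point α_i, compute m(α_i) mod 11:
  α_1 = 9: Horner steps 8 → 2, so m(9) = 2.
  α_2 = 4: Horner steps 8 → 6, so m(4) = 6.
  α_3 = 10: Horner steps 8 → 10, so m(10) = 10.
  α_4 = 3: Horner steps 8 → 9, so m(3) = 9.
Codeword c = [2, 6, 10, 9] ∈ F_11^4.


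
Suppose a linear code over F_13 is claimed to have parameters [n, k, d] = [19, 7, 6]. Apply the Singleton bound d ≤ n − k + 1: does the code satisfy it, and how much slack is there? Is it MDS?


Singleton RHS = n − k + 1 = 13, slack = 7, bound satisfied, not MDS.

Singleton bound: d ≤ n − k + 1.
Here n = 19, k = 7, so n − k + 1 = 13.
Given d = 6, check d ≤ 13: YES.
Slack = (n − k + 1) − d = 7.
The code is NOT MDS (slack = 7 > 0).
Description: the claimed parameters are [19, 7, 6]_13; such a code would be non-MDS.


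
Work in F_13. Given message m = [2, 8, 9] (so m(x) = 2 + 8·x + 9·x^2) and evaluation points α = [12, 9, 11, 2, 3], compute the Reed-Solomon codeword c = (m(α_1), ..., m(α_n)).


c = [3, 10, 9, 2, 3]

Message polynomial: m(x) = 2 + 8·x + 9·x^2 (mod 13).
For each evaluation point α_i, compute m(α_i) mod 13:
  α_1 = 12: Horner steps 9 → 12 → 3, so m(12) = 3.
  α_2 = 9: Horner steps 9 → 11 → 10, so m(9) = 10.
  α_3 = 11: Horner steps 9 → 3 → 9, so m(11) = 9.
  α_4 = 2: Horner steps 9 → 0 → 2, so m(2) = 2.
  α_5 = 3: Horner steps 9 → 9 → 3, so m(3) = 3.
Codeword c = [3, 10, 9, 2, 3] ∈ F_13^5.


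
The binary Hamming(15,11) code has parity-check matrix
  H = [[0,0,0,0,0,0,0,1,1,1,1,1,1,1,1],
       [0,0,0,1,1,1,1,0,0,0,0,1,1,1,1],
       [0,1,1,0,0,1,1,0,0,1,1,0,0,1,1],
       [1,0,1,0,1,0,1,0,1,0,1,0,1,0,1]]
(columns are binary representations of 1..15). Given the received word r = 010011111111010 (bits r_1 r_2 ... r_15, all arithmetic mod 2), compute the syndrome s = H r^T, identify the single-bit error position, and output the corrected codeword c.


s = (0, 1, 0, 0)^T, error position = 4, corrected codeword c = 010111111111010

Compute s = H r^T mod 2 one row at a time:
  s_1 = 1 + 1 + 1 + 1 + 1 + 0 + 1 + 0 = 6 ≡ 0 (mod 2).
  s_2 = 0 + 1 + 1 + 1 + 1 + 0 + 1 + 0 = 5 ≡ 1 (mod 2).
  s_3 = 1 + 0 + 1 + 1 + 1 + 1 + 1 + 0 = 6 ≡ 0 (mod 2).
  s_4 = 0 + 0 + 1 + 1 + 1 + 1 + 0 + 0 = 4 ≡ 0 (mod 2).
s = (0, 1, 0, 0)^T — this equals column 4 of H (binary 0100), so error is at position 4.
Correct: flip bit 4 of r = 010011111111010 to get c = 010111111111010.


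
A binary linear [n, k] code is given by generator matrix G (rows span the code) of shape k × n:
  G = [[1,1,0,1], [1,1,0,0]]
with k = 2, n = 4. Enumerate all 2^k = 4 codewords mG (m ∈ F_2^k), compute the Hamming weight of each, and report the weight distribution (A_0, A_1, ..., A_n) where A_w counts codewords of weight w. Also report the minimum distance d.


Weight distribution: A_0 = 1, A_1 = 1, A_2 = 1, A_3 = 1. Minimum distance d = 1.

Enumerate all 2^2 = 4 messages m ∈ F_2^2.
For each, compute codeword c = mG in F_2^4, then tally its weight.
  m = 00 → c = 0000, weight = 0.
  m = 10 → c = 1101, weight = 3.
  m = 01 → c = 1100, weight = 2.
  m = 11 → c = 0001, weight = 1.
Tally weights:
  weight 0: 1 codewords.
  weight 1: 1 codewords.
  weight 2: 1 codewords.
  weight 3: 1 codewords.
Minimum distance d = smallest w > 0 with A_w > 0 = 1.
Sanity: Σ A_w = 4 = 2^2 = 4 ✓.


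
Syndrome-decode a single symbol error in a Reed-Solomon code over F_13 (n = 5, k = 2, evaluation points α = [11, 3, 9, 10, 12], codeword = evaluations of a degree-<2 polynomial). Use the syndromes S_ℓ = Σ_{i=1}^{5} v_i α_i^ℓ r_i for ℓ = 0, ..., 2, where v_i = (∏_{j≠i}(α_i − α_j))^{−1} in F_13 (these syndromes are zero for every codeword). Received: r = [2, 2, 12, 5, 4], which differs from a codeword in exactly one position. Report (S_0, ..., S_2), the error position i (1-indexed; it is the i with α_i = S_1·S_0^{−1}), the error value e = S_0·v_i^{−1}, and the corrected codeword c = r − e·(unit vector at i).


S = (3, 7, 12), error at position 1, error magnitude e = 4, c = [11, 2, 12, 5, 4].

Step 1: column multipliers v_i = (∏_{j≠i}(α_i − α_j))^{−1} mod 13.
  i = 1 (α = 11): (11−3)(11−9)(11−10)(11−12) = 8·2·1·(−1) = −16 ≡ 10, so v_1 = 10^{−1} = 4 (mod 13).
  i = 2 (α = 3): (3−11)(3−9)(3−10)(3−12) = (−8)·(−6)·(−7)·(−9) = 3024 ≡ 8, so v_2 = 8^{−1} = 5 (mod 13).
  i = 3 (α = 9): (9−11)(9−3)(9−10)(9−12) = (−2)·6·(−1)·(−3) = −36 ≡ 3, so v_3 = 3^{−1} = 9 (mod 13).
  i = 4 (α = 10): (10−11)(10−3)(10−9)(10−12) = (−1)·7·1·(−2) = 14 ≡ 1, so v_4 = 1^{−1} = 1 (mod 13).
  i = 5 (α = 12): (12−11)(12−3)(12−9)(12−10) = 1·9·3·2 = 54 ≡ 2, so v_5 = 2^{−1} = 7 (mod 13).
  v = [4, 5, 9, 1, 7].
Step 2: syndromes of r = [2, 2, 12, 5, 4] (all sums mod 13).
  S_0 = Σ v_i r_i = 4·2 + 5·2 + 9·12 + 1·5 + 7·4 = 159 ≡ 3.
  S_1 = Σ v_i α_i r_i = 4·11·2 + 5·3·2 + 9·9·12 + 1·10·5 + 7·12·4 = 1476 ≡ 7.
  α_i^2 mod 13 = [4, 9, 3, 9, 1].
  S_2 = Σ v_i α_i^2 r_i = 4·4·2 + 5·9·2 + 9·3·12 + 1·9·5 + 7·1·4 = 519 ≡ 12.
  S = (3, 7, 12) ≠ 0, so r is not a codeword (an error is present).
Step 3: locate the error. For a single error e at position i, S_ℓ = v_i·e·α_i^ℓ, so α_err = S_1/S_0.
  S_0^{−1} = 3^{−1} = 9 (mod 13), so α_err = 7·9 = 63 ≡ 11 = α_1. Error position i = 1.
  Consistency check: S_2/S_1 = 12·2 = 24 ≡ 11 = α_err ✓ (single-error assumption holds).
Step 4: error magnitude e = S_0/v_1 = S_0·∏_{j≠1}(α_1 − α_j) = 3·10 = 30 ≡ 4 (mod 13).
Step 5: correct position 1: c_1 = r_1 − e = 2 − 4 ≡ 11 (mod 13). Hence c = [11, 2, 12, 5, 4].
  Check: interpolating c through the α_i gives m(x) = 10 + 6·x (degree < 2) with m(α_i) = c_i for every i, so c is indeed a codeword.


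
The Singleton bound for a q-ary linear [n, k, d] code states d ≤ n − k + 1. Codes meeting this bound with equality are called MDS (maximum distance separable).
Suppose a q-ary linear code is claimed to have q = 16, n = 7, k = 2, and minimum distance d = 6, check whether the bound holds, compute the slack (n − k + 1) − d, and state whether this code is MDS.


Singleton RHS = n − k + 1 = 6, slack = 0, bound satisfied, MDS.

Singleton bound: d ≤ n − k + 1.
Here n = 7, k = 2, so n − k + 1 = 6.
Given d = 6, check d ≤ 6: YES.
Slack = (n − k + 1) − d = 0.
The code is MDS (slack = 0).
Description: the claimed parameters are [7, 2, 6]_16; such a code would be MDS (meets Singleton bound).


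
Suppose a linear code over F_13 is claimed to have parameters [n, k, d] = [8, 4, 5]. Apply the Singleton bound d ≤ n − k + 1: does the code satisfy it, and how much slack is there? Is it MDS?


Singleton RHS = n − k + 1 = 5, slack = 0, bound satisfied, MDS.

Singleton bound: d ≤ n − k + 1.
Here n = 8, k = 4, so n − k + 1 = 5.
Given d = 5, check d ≤ 5: YES.
Slack = (n − k + 1) − d = 0.
The code is MDS (slack = 0).
Description: the claimed parameters are [8, 4, 5]_13; such a code would be MDS (meets Singleton bound).


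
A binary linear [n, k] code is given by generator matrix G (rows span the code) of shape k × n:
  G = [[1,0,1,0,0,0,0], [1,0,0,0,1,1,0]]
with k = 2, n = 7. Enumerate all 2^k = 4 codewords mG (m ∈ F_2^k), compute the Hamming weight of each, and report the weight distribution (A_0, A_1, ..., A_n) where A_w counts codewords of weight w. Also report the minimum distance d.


Weight distribution: A_0 = 1, A_2 = 1, A_3 = 2. Minimum distance d = 2.

Enumerate all 2^2 = 4 messages m ∈ F_2^2.
For each, compute codeword c = mG in F_2^7, then tally its weight.
  m = 00 → c = 0000000, weight = 0.
  m = 10 → c = 1010000, weight = 2.
  m = 01 → c = 1000110, weight = 3.
  m = 11 → c = 0010110, weight = 3.
Tally weights:
  weight 0: 1 codewords.
  weight 2: 1 codewords.
  weight 3: 2 codewords.
Minimum distance d = smallest w > 0 with A_w > 0 = 2.
Sanity: Σ A_w = 4 = 2^2 = 4 ✓.


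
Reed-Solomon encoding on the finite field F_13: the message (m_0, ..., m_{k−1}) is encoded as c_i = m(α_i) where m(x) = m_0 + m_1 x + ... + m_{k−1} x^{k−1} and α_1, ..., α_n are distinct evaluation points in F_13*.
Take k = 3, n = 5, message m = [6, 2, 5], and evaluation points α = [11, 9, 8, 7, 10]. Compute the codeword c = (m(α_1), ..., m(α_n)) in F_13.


c = [9, 0, 4, 5, 6]

Message polynomial: m(x) = 6 + 2·x + 5·x^2 (mod 13).
For each evaluation point α_i, compute m(α_i) mod 13:
  α_1 = 11: Horner steps 5 → 5 → 9, so m(11) = 9.
  α_2 = 9: Horner steps 5 → 8 → 0, so m(9) = 0.
  α_3 = 8: Horner steps 5 → 3 → 4, so m(8) = 4.
  α_4 = 7: Horner steps 5 → 11 → 5, so m(7) = 5.
  α_5 = 10: Horner steps 5 → 0 → 6, so m(10) = 6.
Codeword c = [9, 0, 4, 5, 6] ∈ F_13^5.


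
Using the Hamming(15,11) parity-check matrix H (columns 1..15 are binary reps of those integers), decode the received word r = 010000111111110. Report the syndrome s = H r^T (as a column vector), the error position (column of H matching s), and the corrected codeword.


s = (1, 0, 1, 0)^T, error position = 10, corrected codeword c = 010000111011110

Compute s = H r^T mod 2 one row at a time:
  s_1 = 1 + 1 + 1 + 1 + 1 + 1 + 1 + 0 = 7 ≡ 1 (mod 2).
  s_2 = 0 + 0 + 0 + 1 + 1 + 1 + 1 + 0 = 4 ≡ 0 (mod 2).
  s_3 = 1 + 0 + 0 + 1 + 1 + 1 + 1 + 0 = 5 ≡ 1 (mod 2).
  s_4 = 0 + 0 + 0 + 1 + 1 + 1 + 1 + 0 = 4 ≡ 0 (mod 2).
s = (1, 0, 1, 0)^T — this equals column 10 of H (binary 1010), so error is at position 10.
Correct: flip bit 10 of r = 010000111111110 to get c = 010000111011110.


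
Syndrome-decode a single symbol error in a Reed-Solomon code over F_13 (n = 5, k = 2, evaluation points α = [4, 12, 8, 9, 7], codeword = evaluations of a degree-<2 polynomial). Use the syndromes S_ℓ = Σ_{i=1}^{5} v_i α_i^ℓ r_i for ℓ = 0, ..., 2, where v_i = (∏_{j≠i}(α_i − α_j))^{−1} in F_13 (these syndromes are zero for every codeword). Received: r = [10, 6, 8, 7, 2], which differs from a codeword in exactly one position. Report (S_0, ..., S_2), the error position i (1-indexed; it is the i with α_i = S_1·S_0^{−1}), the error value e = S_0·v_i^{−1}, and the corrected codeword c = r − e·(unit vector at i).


S = (5, 6, 2), error at position 4, error magnitude e = 6, c = [10, 6, 8, 1, 2].

Step 1: column multipliers v_i = (∏_{j≠i}(α_i − α_j))^{−1} mod 13.
  i = 1 (α = 4): (4−12)(4−8)(4−9)(4−7) = (−8)·(−4)·(−5)·(−3) = 480 ≡ 12, so v_1 = 12^{−1} = 12 (mod 13).
  i = 2 (α = 12): (12−4)(12−8)(12−9)(12−7) = 8·4·3·5 = 480 ≡ 12, so v_2 = 12^{−1} = 12 (mod 13).
  i = 3 (α = 8): (8−4)(8−12)(8−9)(8−7) = 4·(−4)·(−1)·1 = 16 ≡ 3, so v_3 = 3^{−1} = 9 (mod 13).
  i = 4 (α = 9): (9−4)(9−12)(9−8)(9−7) = 5·(−3)·1·2 = −30 ≡ 9, so v_4 = 9^{−1} = 3 (mod 13).
  i = 5 (α = 7): (7−4)(7−12)(7−8)(7−9) = 3·(−5)·(−1)·(−2) = −30 ≡ 9, so v_5 = 9^{−1} = 3 (mod 13).
  v = [12, 12, 9, 3, 3].
Step 2: syndromes of r = [10, 6, 8, 7, 2] (all sums mod 13).
  S_0 = Σ v_i r_i = 12·10 + 12·6 + 9·8 + 3·7 + 3·2 = 291 ≡ 5.
  S_1 = Σ v_i α_i r_i = 12·4·10 + 12·12·6 + 9·8·8 + 3·9·7 + 3·7·2 = 2151 ≡ 6.
  α_i^2 mod 13 = [3, 1, 12, 3, 10].
  S_2 = Σ v_i α_i^2 r_i = 12·3·10 + 12·1·6 + 9·12·8 + 3·3·7 + 3·10·2 = 1419 ≡ 2.
  S = (5, 6, 2) ≠ 0, so r is not a codeword (an error is present).
Step 3: locate the error. For a single error e at position i, S_ℓ = v_i·e·α_i^ℓ, so α_err = S_1/S_0.
  S_0^{−1} = 5^{−1} = 8 (mod 13), so α_err = 6·8 = 48 ≡ 9 = α_4. Error position i = 4.
  Consistency check: S_2/S_1 = 2·11 = 22 ≡ 9 = α_err ✓ (single-error assumption holds).
Step 4: error magnitude e = S_0/v_4 = S_0·∏_{j≠4}(α_4 − α_j) = 5·9 = 45 ≡ 6 (mod 13).
Step 5: correct position 4: c_4 = r_4 − e = 7 − 6 ≡ 1 (mod 13). Hence c = [10, 6, 8, 1, 2].
  Check: interpolating c through the α_i gives m(x) = 12 + 6·x (degree < 2) with m(α_i) = c_i for every i, so c is indeed a codeword.


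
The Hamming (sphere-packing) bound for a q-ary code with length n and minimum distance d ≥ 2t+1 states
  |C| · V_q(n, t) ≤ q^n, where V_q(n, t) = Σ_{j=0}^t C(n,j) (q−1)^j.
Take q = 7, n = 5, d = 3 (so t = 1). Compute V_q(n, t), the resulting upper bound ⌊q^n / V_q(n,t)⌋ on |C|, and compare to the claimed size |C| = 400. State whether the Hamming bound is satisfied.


V_q(n, t) = 31, q^n = 16807, Hamming bound = 542, |C| = 400 ≤ bound (satisfied).

Step 1: Compute V_q(n, t) = Σ_{j=0}^1 C(n, j) (q−1)^j.
  j = 0: C(5,0)·(6)^0 = 1·1 = 1.
  j = 1: C(5,1)·(6)^1 = 5·6 = 30.
  V_q(n, t) = 1 + 30 = 31.
Step 2: q^n = 7^5 = 16807.
Step 3: Hamming bound ⌊q^n / V_q(n,t)⌋ = ⌊16807/31⌋ = 542.
Step 4: Compare |C| = 400 to 542: satisfied.
The claimed |C| lies below the Hamming bound.


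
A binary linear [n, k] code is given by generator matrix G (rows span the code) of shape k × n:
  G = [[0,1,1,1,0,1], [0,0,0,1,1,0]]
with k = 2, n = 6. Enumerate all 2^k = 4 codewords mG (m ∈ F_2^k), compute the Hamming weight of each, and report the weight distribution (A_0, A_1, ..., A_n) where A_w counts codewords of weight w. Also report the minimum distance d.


Weight distribution: A_0 = 1, A_2 = 1, A_4 = 2. Minimum distance d = 2.

Enumerate all 2^2 = 4 messages m ∈ F_2^2.
For each, compute codeword c = mG in F_2^6, then tally its weight.
  m = 00 → c = 000000, weight = 0.
  m = 10 → c = 011101, weight = 4.
  m = 01 → c = 000110, weight = 2.
  m = 11 → c = 011011, weight = 4.
Tally weights:
  weight 0: 1 codewords.
  weight 2: 1 codewords.
  weight 4: 2 codewords.
Minimum distance d = smallest w > 0 with A_w > 0 = 2.
Sanity: Σ A_w = 4 = 2^2 = 4 ✓.


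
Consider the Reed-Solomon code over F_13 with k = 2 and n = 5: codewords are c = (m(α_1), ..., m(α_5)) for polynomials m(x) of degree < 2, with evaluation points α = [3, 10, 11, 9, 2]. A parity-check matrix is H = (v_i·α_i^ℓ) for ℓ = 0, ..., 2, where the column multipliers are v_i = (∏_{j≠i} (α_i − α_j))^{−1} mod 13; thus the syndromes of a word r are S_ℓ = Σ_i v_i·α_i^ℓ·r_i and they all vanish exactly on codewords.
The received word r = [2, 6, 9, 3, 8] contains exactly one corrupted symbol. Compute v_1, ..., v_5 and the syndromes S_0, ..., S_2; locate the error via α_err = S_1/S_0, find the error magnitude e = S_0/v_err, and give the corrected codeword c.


S = (2, 6, 5), error at position 1, error magnitude e = 4, c = [11, 6, 9, 3, 8].

Step 1: column multipliers v_i = (∏_{j≠i}(α_i − α_j))^{−1} mod 13.
  i = 1 (α = 3): (3−10)(3−11)(3−9)(3−2) = (−7)·(−8)·(−6)·1 = −336 ≡ 2, so v_1 = 2^{−1} = 7 (mod 13).
  i = 2 (α = 10): (10−3)(10−11)(10−9)(10−2) = 7·(−1)·1·8 = −56 ≡ 9, so v_2 = 9^{−1} = 3 (mod 13).
  i = 3 (α = 11): (11−3)(11−10)(11−9)(11−2) = 8·1·2·9 = 144 ≡ 1, so v_3 = 1^{−1} = 1 (mod 13).
  i = 4 (α = 9): (9−3)(9−10)(9−11)(9−2) = 6·(−1)·(−2)·7 = 84 ≡ 6, so v_4 = 6^{−1} = 11 (mod 13).
  i = 5 (α = 2): (2−3)(2−10)(2−11)(2−9) = (−1)·(−8)·(−9)·(−7) = 504 ≡ 10, so v_5 = 10^{−1} = 4 (mod 13).
  v = [7, 3, 1, 11, 4].
Step 2: syndromes of r = [2, 6, 9, 3, 8] (all sums mod 13).
  S_0 = Σ v_i r_i = 7·2 + 3·6 + 1·9 + 11·3 + 4·8 = 106 ≡ 2.
  S_1 = Σ v_i α_i r_i = 7·3·2 + 3·10·6 + 1·11·9 + 11·9·3 + 4·2·8 = 682 ≡ 6.
  α_i^2 mod 13 = [9, 9, 4, 3, 4].
  S_2 = Σ v_i α_i^2 r_i = 7·9·2 + 3·9·6 + 1·4·9 + 11·3·3 + 4·4·8 = 551 ≡ 5.
  S = (2, 6, 5) ≠ 0, so r is not a codeword (an error is present).
Step 3: locate the error. For a single error e at position i, S_ℓ = v_i·e·α_i^ℓ, so α_err = S_1/S_0.
  S_0^{−1} = 2^{−1} = 7 (mod 13), so α_err = 6·7 = 42 ≡ 3 = α_1. Error position i = 1.
  Consistency check: S_2/S_1 = 5·11 = 55 ≡ 3 = α_err ✓ (single-error assumption holds).
Step 4: error magnitude e = S_0/v_1 = S_0·∏_{j≠1}(α_1 − α_j) = 2·2 = 4 ≡ 4 (mod 13).
Step 5: correct position 1: c_1 = r_1 − e = 2 − 4 ≡ 11 (mod 13). Hence c = [11, 6, 9, 3, 8].
  Check: interpolating c through the α_i gives m(x) = 2 + 3·x (degree < 2) with m(α_i) = c_i for every i, so c is indeed a codeword.


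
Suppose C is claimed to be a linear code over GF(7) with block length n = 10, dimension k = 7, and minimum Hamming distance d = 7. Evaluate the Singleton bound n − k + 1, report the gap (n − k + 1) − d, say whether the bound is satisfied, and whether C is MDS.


Singleton RHS = n − k + 1 = 4, slack = -3, bound violated (no such code; not MDS).

Singleton bound: d ≤ n − k + 1.
Here n = 10, k = 7, so n − k + 1 = 4.
Given d = 7, check d ≤ 4: NO.
Slack = (n − k + 1) − d = -3.
The slack is negative: d = 7 exceeds n − k + 1 = 4 by 3, so the Singleton bound is violated and no linear [10, 7, 7]_7 code can exist. In particular it is not MDS (MDS requires d = n − k + 1 exactly).
Description: the claimed parameters are [10, 7, 7]_7; such a code would be impossible (violates the Singleton bound).


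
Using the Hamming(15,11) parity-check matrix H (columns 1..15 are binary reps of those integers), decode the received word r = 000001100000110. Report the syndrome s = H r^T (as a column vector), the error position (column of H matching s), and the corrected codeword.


s = (0, 0, 1, 0)^T, error position = 2, corrected codeword c = 010001100000110

Compute s = H r^T mod 2 one row at a time:
  s_1 = 0 + 0 + 0 + 0 + 0 + 1 + 1 + 0 = 2 ≡ 0 (mod 2).
  s_2 = 0 + 0 + 1 + 1 + 0 + 1 + 1 + 0 = 4 ≡ 0 (mod 2).
  s_3 = 0 + 0 + 1 + 1 + 0 + 0 + 1 + 0 = 3 ≡ 1 (mod 2).
  s_4 = 0 + 0 + 0 + 1 + 0 + 0 + 1 + 0 = 2 ≡ 0 (mod 2).
s = (0, 0, 1, 0)^T — this equals column 2 of H (binary 0010), so error is at position 2.
Correct: flip bit 2 of r = 000001100000110 to get c = 010001100000110.


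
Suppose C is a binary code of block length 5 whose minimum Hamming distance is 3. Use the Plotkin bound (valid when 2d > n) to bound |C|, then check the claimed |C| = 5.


Plotkin bound M ≤ 6; given |C| = 5 ≤ bound (satisfied).

Check applicability: 2d = 6, n = 5.
2d − n = 1 > 0, so Plotkin applies.
Compute d/(2d−n) = 3/1 ≈ 3.0000.
⌊d/(2d−n)⌋ = 3.
Plotkin bound: M ≤ 2·3 = 6.
Given |C| = 5, check: satisfied.
This |C| is below the Plotkin bound.


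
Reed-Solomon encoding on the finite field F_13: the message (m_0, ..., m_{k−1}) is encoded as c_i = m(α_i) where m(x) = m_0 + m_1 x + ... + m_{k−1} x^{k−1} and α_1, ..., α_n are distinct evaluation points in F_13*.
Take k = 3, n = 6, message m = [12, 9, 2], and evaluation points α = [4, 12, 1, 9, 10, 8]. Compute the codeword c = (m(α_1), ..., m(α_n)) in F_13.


c = [2, 5, 10, 8, 3, 4]

Message polynomial: m(x) = 12 + 9·x + 2·x^2 (mod 13).
For each evaluation point α_i, compute m(α_i) mod 13:
  α_1 = 4: Horner steps 2 → 4 → 2, so m(4) = 2.
  α_2 = 12: Horner steps 2 → 7 → 5, so m(12) = 5.
  α_3 = 1: Horner steps 2 → 11 → 10, so m(1) = 10.
  α_4 = 9: Horner steps 2 → 1 → 8, so m(9) = 8.
  α_5 = 10: Horner steps 2 → 3 → 3, so m(10) = 3.
  α_6 = 8: Horner steps 2 → 12 → 4, so m(8) = 4.
Codeword c = [2, 5, 10, 8, 3, 4] ∈ F_13^6.


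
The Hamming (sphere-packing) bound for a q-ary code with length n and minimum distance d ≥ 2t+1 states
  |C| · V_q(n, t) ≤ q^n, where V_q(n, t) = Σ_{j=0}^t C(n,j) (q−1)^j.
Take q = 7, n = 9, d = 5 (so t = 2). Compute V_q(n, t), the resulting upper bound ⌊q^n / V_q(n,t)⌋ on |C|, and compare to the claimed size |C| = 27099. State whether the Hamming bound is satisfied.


V_q(n, t) = 1351, q^n = 40353607, Hamming bound = 29869, |C| = 27099 ≤ bound (satisfied).

Step 1: Compute V_q(n, t) = Σ_{j=0}^2 C(n, j) (q−1)^j.
  j = 0: C(9,0)·(6)^0 = 1·1 = 1.
  j = 1: C(9,1)·(6)^1 = 9·6 = 54.
  j = 2: C(9,2)·(6)^2 = 36·36 = 1296.
  V_q(n, t) = 1 + 54 + 1296 = 1351.
Step 2: q^n = 7^9 = 40353607.
Step 3: Hamming bound ⌊q^n / V_q(n,t)⌋ = ⌊40353607/1351⌋ = 29869.
Step 4: Compare |C| = 27099 to 29869: satisfied.
The claimed |C| lies below the Hamming bound.


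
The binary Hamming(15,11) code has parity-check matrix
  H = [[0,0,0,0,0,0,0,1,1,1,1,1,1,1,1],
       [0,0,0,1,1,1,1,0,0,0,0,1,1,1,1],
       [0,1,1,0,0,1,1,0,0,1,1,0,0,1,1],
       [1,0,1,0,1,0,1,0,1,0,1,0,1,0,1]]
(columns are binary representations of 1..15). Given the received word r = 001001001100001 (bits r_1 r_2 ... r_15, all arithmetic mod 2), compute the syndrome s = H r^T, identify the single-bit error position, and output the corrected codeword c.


s = (1, 0, 0, 1)^T, error position = 9, corrected codeword c = 001001000100001

Compute s = H r^T mod 2 one row at a time:
  s_1 = 0 + 1 + 1 + 0 + 0 + 0 + 0 + 1 = 3 ≡ 1 (mod 2).
  s_2 = 0 + 0 + 1 + 0 + 0 + 0 + 0 + 1 = 2 ≡ 0 (mod 2).
  s_3 = 0 + 1 + 1 + 0 + 1 + 0 + 0 + 1 = 4 ≡ 0 (mod 2).
  s_4 = 0 + 1 + 0 + 0 + 1 + 0 + 0 + 1 = 3 ≡ 1 (mod 2).
s = (1, 0, 0, 1)^T — this equals column 9 of H (binary 1001), so error is at position 9.
Correct: flip bit 9 of r = 001001001100001 to get c = 001001000100001.


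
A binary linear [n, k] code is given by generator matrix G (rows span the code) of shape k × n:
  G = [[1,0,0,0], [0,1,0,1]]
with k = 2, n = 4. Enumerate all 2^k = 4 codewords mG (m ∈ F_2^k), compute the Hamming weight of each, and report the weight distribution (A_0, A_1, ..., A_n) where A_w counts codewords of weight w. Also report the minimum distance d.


Weight distribution: A_0 = 1, A_1 = 1, A_2 = 1, A_3 = 1. Minimum distance d = 1.

Enumerate all 2^2 = 4 messages m ∈ F_2^2.
For each, compute codeword c = mG in F_2^4, then tally its weight.
  m = 00 → c = 0000, weight = 0.
  m = 10 → c = 1000, weight = 1.
  m = 01 → c = 0101, weight = 2.
  m = 11 → c = 1101, weight = 3.
Tally weights:
  weight 0: 1 codewords.
  weight 1: 1 codewords.
  weight 2: 1 codewords.
  weight 3: 1 codewords.
Minimum distance d = smallest w > 0 with A_w > 0 = 1.
Sanity: Σ A_w = 4 = 2^2 = 4 ✓.


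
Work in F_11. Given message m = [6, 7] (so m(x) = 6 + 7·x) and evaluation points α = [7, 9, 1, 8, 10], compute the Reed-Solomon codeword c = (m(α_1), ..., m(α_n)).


c = [0, 3, 2, 7, 10]

Message polynomial: m(x) = 6 + 7·x (mod 11).
For each evaluation point α_i, compute m(α_i) mod 11:
  α_1 = 7: Horner steps 7 → 0, so m(7) = 0.
  α_2 = 9: Horner steps 7 → 3, so m(9) = 3.
  α_3 = 1: Horner steps 7 → 2, so m(1) = 2.
  α_4 = 8: Horner steps 7 → 7, so m(8) = 7.
  α_5 = 10: Horner steps 7 → 10, so m(10) = 10.
Codeword c = [0, 3, 2, 7, 10] ∈ F_11^5.


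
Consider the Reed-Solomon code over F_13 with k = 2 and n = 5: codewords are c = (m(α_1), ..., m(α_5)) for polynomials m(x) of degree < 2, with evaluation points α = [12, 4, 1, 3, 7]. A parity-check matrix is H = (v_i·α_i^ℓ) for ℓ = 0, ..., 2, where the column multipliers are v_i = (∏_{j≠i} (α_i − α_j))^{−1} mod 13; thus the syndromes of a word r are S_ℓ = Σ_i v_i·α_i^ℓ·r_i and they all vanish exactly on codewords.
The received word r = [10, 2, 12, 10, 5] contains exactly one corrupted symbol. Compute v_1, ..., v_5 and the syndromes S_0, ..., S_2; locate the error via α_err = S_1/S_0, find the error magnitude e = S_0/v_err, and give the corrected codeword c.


S = (8, 11, 7), error at position 4, error magnitude e = 9, c = [10, 2, 12, 1, 5].

Step 1: column multipliers v_i = (∏_{j≠i}(α_i − α_j))^{−1} mod 13.
  i = 1 (α = 12): (12−4)(12−1)(12−3)(12−7) = 8·11·9·5 = 3960 ≡ 8, so v_1 = 8^{−1} = 5 (mod 13).
  i = 2 (α = 4): (4−12)(4−1)(4−3)(4−7) = (−8)·3·1·(−3) = 72 ≡ 7, so v_2 = 7^{−1} = 2 (mod 13).
  i = 3 (α = 1): (1−12)(1−4)(1−3)(1−7) = (−11)·(−3)·(−2)·(−6) = 396 ≡ 6, so v_3 = 6^{−1} = 11 (mod 13).
  i = 4 (α = 3): (3−12)(3−4)(3−1)(3−7) = (−9)·(−1)·2·(−4) = −72 ≡ 6, so v_4 = 6^{−1} = 11 (mod 13).
  i = 5 (α = 7): (7−12)(7−4)(7−1)(7−3) = (−5)·3·6·4 = −360 ≡ 4, so v_5 = 4^{−1} = 10 (mod 13).
  v = [5, 2, 11, 11, 10].
Step 2: syndromes of r = [10, 2, 12, 10, 5] (all sums mod 13).
  S_0 = Σ v_i r_i = 5·10 + 2·2 + 11·12 + 11·10 + 10·5 = 346 ≡ 8.
  S_1 = Σ v_i α_i r_i = 5·12·10 + 2·4·2 + 11·1·12 + 11·3·10 + 10·7·5 = 1428 ≡ 11.
  α_i^2 mod 13 = [1, 3, 1, 9, 10].
  S_2 = Σ v_i α_i^2 r_i = 5·1·10 + 2·3·2 + 11·1·12 + 11·9·10 + 10·10·5 = 1684 ≡ 7.
  S = (8, 11, 7) ≠ 0, so r is not a codeword (an error is present).
Step 3: locate the error. For a single error e at position i, S_ℓ = v_i·e·α_i^ℓ, so α_err = S_1/S_0.
  S_0^{−1} = 8^{−1} = 5 (mod 13), so α_err = 11·5 = 55 ≡ 3 = α_4. Error position i = 4.
  Consistency check: S_2/S_1 = 7·6 = 42 ≡ 3 = α_err ✓ (single-error assumption holds).
Step 4: error magnitude e = S_0/v_4 = S_0·∏_{j≠4}(α_4 − α_j) = 8·6 = 48 ≡ 9 (mod 13).
Step 5: correct position 4: c_4 = r_4 − e = 10 − 9 ≡ 1 (mod 13). Hence c = [10, 2, 12, 1, 5].
  Check: interpolating c through the α_i gives m(x) = 11 + 1·x (degree < 2) with m(α_i) = c_i for every i, so c is indeed a codeword.


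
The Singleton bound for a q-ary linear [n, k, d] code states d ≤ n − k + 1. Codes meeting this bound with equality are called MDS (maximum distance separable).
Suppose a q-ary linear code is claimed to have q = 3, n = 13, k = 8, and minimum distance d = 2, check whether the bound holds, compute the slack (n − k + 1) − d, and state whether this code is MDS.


Singleton RHS = n − k + 1 = 6, slack = 4, bound satisfied, not MDS.

Singleton bound: d ≤ n − k + 1.
Here n = 13, k = 8, so n − k + 1 = 6.
Given d = 2, check d ≤ 6: YES.
Slack = (n − k + 1) − d = 4.
The code is NOT MDS (slack = 4 > 0).
Description: the claimed parameters are [13, 8, 2]_3; such a code would be non-MDS.


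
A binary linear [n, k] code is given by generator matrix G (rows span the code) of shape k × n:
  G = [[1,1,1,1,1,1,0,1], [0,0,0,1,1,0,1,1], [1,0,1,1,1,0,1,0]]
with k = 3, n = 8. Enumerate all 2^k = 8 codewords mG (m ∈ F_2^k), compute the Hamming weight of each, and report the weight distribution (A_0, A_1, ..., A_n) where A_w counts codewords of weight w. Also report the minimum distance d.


Weight distribution: A_0 = 1, A_3 = 1, A_4 = 3, A_5 = 2, A_7 = 1. Minimum distance d = 3.

Enumerate all 2^3 = 8 messages m ∈ F_2^3.
For each, compute codeword c = mG in F_2^8, then tally its weight.
  m = 000 → c = 00000000, weight = 0.
  m = 100 → c = 11111101, weight = 7.
  m = 010 → c = 00011011, weight = 4.
  m = 110 → c = 11100110, weight = 5.
  m = 001 → c = 10111010, weight = 5.
  m = 101 → c = 01000111, weight = 4.
  m = 011 → c = 10100001, weight = 3.
  m = 111 → c = 01011100, weight = 4.
Tally weights:
  weight 0: 1 codewords.
  weight 3: 1 codewords.
  weight 4: 3 codewords.
  weight 5: 2 codewords.
  weight 7: 1 codewords.
Minimum distance d = smallest w > 0 with A_w > 0 = 3.
Sanity: Σ A_w = 8 = 2^3 = 8 ✓.


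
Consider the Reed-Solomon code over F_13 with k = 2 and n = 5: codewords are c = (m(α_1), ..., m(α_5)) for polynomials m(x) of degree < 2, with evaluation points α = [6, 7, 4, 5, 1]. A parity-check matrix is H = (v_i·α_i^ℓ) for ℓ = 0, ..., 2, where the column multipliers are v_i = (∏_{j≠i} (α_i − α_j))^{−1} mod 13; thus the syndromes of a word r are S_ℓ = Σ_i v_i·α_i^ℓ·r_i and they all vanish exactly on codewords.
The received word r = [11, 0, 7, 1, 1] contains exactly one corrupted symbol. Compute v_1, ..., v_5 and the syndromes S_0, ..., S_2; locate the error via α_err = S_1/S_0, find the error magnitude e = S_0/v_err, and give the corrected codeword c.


S = (12, 8, 1), error at position 4, error magnitude e = 5, c = [11, 0, 7, 9, 1].

Step 1: column multipliers v_i = (∏_{j≠i}(α_i − α_j))^{−1} mod 13.
  i = 1 (α = 6): (6−7)(6−4)(6−5)(6−1) = (−1)·2·1·5 = −10 ≡ 3, so v_1 = 3^{−1} = 9 (mod 13).
  i = 2 (α = 7): (7−6)(7−4)(7−5)(7−1) = 1·3·2·6 = 36 ≡ 10, so v_2 = 10^{−1} = 4 (mod 13).
  i = 3 (α = 4): (4−6)(4−7)(4−5)(4−1) = (−2)·(−3)·(−1)·3 = −18 ≡ 8, so v_3 = 8^{−1} = 5 (mod 13).
  i = 4 (α = 5): (5−6)(5−7)(5−4)(5−1) = (−1)·(−2)·1·4 = 8 ≡ 8, so v_4 = 8^{−1} = 5 (mod 13).
  i = 5 (α = 1): (1−6)(1−7)(1−4)(1−5) = (−5)·(−6)·(−3)·(−4) = 360 ≡ 9, so v_5 = 9^{−1} = 3 (mod 13).
  v = [9, 4, 5, 5, 3].
Step 2: syndromes of r = [11, 0, 7, 1, 1] (all sums mod 13).
  S_0 = Σ v_i r_i = 9·11 + 4·0 + 5·7 + 5·1 + 3·1 = 142 ≡ 12.
  S_1 = Σ v_i α_i r_i = 9·6·11 + 4·7·0 + 5·4·7 + 5·5·1 + 3·1·1 = 762 ≡ 8.
  α_i^2 mod 13 = [10, 10, 3, 12, 1].
  S_2 = Σ v_i α_i^2 r_i = 9·10·11 + 4·10·0 + 5·3·7 + 5·12·1 + 3·1·1 = 1158 ≡ 1.
  S = (12, 8, 1) ≠ 0, so r is not a codeword (an error is present).
Step 3: locate the error. For a single error e at position i, S_ℓ = v_i·e·α_i^ℓ, so α_err = S_1/S_0.
  S_0^{−1} = 12^{−1} = 12 (mod 13), so α_err = 8·12 = 96 ≡ 5 = α_4. Error position i = 4.
  Consistency check: S_2/S_1 = 1·5 = 5 ≡ 5 = α_err ✓ (single-error assumption holds).
Step 4: error magnitude e = S_0/v_4 = S_0·∏_{j≠4}(α_4 − α_j) = 12·8 = 96 ≡ 5 (mod 13).
Step 5: correct position 4: c_4 = r_4 − e = 1 − 5 ≡ 9 (mod 13). Hence c = [11, 0, 7, 9, 1].
  Check: interpolating c through the α_i gives m(x) = 12 + 2·x (degree < 2) with m(α_i) = c_i for every i, so c is indeed a codeword.


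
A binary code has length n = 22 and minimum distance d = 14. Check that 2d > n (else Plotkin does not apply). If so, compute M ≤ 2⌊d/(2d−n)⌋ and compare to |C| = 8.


Plotkin bound M ≤ 4; given |C| = 8 > bound (violated).

Check applicability: 2d = 28, n = 22.
2d − n = 6 > 0, so Plotkin applies.
Compute d/(2d−n) = 14/6 ≈ 2.3333.
⌊d/(2d−n)⌋ = 2.
Plotkin bound: M ≤ 2·2 = 4.
Given |C| = 8, check: VIOLATED.
This |C| is above the Plotkin bound, so no binary code with n = 22, d = 14 and 8 codewords exists.


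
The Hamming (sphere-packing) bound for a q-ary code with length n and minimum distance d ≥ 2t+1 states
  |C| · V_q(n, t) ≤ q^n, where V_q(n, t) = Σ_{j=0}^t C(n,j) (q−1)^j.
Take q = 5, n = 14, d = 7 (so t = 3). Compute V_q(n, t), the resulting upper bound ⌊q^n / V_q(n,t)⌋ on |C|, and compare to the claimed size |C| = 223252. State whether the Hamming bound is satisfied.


V_q(n, t) = 24809, q^n = 6103515625, Hamming bound = 246020, |C| = 223252 ≤ bound (satisfied).

Step 1: Compute V_q(n, t) = Σ_{j=0}^3 C(n, j) (q−1)^j.
  j = 0: C(14,0)·(4)^0 = 1·1 = 1.
  j = 1: C(14,1)·(4)^1 = 14·4 = 56.
  j = 2: C(14,2)·(4)^2 = 91·16 = 1456.
  j = 3: C(14,3)·(4)^3 = 364·64 = 23296.
  V_q(n, t) = 1 + 56 + 1456 + 23296 = 24809.
Step 2: q^n = 5^14 = 6103515625.
Step 3: Hamming bound ⌊q^n / V_q(n,t)⌋ = ⌊6103515625/24809⌋ = 246020.
Step 4: Compare |C| = 223252 to 246020: satisfied.
The claimed |C| lies below the Hamming bound.


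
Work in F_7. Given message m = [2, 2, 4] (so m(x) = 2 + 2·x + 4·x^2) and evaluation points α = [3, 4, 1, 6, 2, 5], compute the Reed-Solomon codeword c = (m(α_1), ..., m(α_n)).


c = [2, 4, 1, 4, 1, 0]

Message polynomial: m(x) = 2 + 2·x + 4·x^2 (mod 7).
For each evaluation point α_i, compute m(α_i) mod 7:
  α_1 = 3: Horner steps 4 → 0 → 2, so m(3) = 2.
  α_2 = 4: Horner steps 4 → 4 → 4, so m(4) = 4.
  α_3 = 1: Horner steps 4 → 6 → 1, so m(1) = 1.
  α_4 = 6: Horner steps 4 → 5 → 4, so m(6) = 4.
  α_5 = 2: Horner steps 4 → 3 → 1, so m(2) = 1.
  α_6 = 5: Horner steps 4 → 1 → 0, so m(5) = 0.
Codeword c = [2, 4, 1, 4, 1, 0] ∈ F_7^6.


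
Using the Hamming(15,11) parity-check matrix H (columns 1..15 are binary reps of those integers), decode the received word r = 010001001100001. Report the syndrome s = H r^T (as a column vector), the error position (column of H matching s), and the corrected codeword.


s = (1, 0, 0, 0)^T, error position = 8, corrected codeword c = 010001011100001

Compute s = H r^T mod 2 one row at a time:
  s_1 = 0 + 1 + 1 + 0 + 0 + 0 + 0 + 1 = 3 ≡ 1 (mod 2).
  s_2 = 0 + 0 + 1 + 0 + 0 + 0 + 0 + 1 = 2 ≡ 0 (mod 2).
  s_3 = 1 + 0 + 1 + 0 + 1 + 0 + 0 + 1 = 4 ≡ 0 (mod 2).
  s_4 = 0 + 0 + 0 + 0 + 1 + 0 + 0 + 1 = 2 ≡ 0 (mod 2).
s = (1, 0, 0, 0)^T — this equals column 8 of H (binary 1000), so error is at position 8.
Correct: flip bit 8 of r = 010001001100001 to get c = 010001011100001.


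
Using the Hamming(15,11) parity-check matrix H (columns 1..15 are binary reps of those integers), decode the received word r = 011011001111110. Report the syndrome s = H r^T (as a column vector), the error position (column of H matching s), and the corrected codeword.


s = (0, 1, 0, 1)^T, error position = 5, corrected codeword c = 011001001111110

Compute s = H r^T mod 2 one row at a time:
  s_1 = 0 + 1 + 1 + 1 + 1 + 1 + 1 + 0 = 6 ≡ 0 (mod 2).
  s_2 = 0 + 1 + 1 + 0 + 1 + 1 + 1 + 0 = 5 ≡ 1 (mod 2).
  s_3 = 1 + 1 + 1 + 0 + 1 + 1 + 1 + 0 = 6 ≡ 0 (mod 2).
  s_4 = 0 + 1 + 1 + 0 + 1 + 1 + 1 + 0 = 5 ≡ 1 (mod 2).
s = (0, 1, 0, 1)^T — this equals column 5 of H (binary 0101), so error is at position 5.
Correct: flip bit 5 of r = 011011001111110 to get c = 011001001111110.


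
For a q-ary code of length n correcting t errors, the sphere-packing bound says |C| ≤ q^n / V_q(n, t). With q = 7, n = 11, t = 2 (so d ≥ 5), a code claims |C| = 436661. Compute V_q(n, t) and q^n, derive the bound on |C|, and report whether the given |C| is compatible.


V_q(n, t) = 2047, q^n = 1977326743, Hamming bound = 965963, |C| = 436661 ≤ bound (satisfied).

Step 1: Compute V_q(n, t) = Σ_{j=0}^2 C(n, j) (q−1)^j.
  j = 0: C(11,0)·(6)^0 = 1·1 = 1.
  j = 1: C(11,1)·(6)^1 = 11·6 = 66.
  j = 2: C(11,2)·(6)^2 = 55·36 = 1980.
  V_q(n, t) = 1 + 66 + 1980 = 2047.
Step 2: q^n = 7^11 = 1977326743.
Step 3: Hamming bound ⌊q^n / V_q(n,t)⌋ = ⌊1977326743/2047⌋ = 965963.
Step 4: Compare |C| = 436661 to 965963: satisfied.
The claimed |C| lies below the Hamming bound.


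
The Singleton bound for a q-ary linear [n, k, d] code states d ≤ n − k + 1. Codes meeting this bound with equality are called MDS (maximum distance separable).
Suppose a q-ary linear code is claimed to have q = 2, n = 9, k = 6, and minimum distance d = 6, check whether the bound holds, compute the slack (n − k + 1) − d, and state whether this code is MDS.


Singleton RHS = n − k + 1 = 4, slack = -2, bound violated (no such code; not MDS).

Singleton bound: d ≤ n − k + 1.
Here n = 9, k = 6, so n − k + 1 = 4.
Given d = 6, check d ≤ 4: NO.
Slack = (n − k + 1) − d = -2.
The slack is negative: d = 6 exceeds n − k + 1 = 4 by 2, so the Singleton bound is violated and no linear [9, 6, 6]_2 code can exist. In particular it is not MDS (MDS requires d = n − k + 1 exactly).
Description: the claimed parameters are [9, 6, 6]_2; such a code would be impossible (violates the Singleton bound).


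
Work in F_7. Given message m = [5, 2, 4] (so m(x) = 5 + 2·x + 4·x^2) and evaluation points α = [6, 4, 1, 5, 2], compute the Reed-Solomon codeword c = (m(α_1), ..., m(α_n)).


c = [0, 0, 4, 3, 4]

Message polynomial: m(x) = 5 + 2·x + 4·x^2 (mod 7).
For each evaluation point α_i, compute m(α_i) mod 7:
  α_1 = 6: Horner steps 4 → 5 → 0, so m(6) = 0.
  α_2 = 4: Horner steps 4 → 4 → 0, so m(4) = 0.
  α_3 = 1: Horner steps 4 → 6 → 4, so m(1) = 4.
  α_4 = 5: Horner steps 4 → 1 → 3, so m(5) = 3.
  α_5 = 2: Horner steps 4 → 3 → 4, so m(2) = 4.
Codeword c = [0, 0, 4, 3, 4] ∈ F_7^5.


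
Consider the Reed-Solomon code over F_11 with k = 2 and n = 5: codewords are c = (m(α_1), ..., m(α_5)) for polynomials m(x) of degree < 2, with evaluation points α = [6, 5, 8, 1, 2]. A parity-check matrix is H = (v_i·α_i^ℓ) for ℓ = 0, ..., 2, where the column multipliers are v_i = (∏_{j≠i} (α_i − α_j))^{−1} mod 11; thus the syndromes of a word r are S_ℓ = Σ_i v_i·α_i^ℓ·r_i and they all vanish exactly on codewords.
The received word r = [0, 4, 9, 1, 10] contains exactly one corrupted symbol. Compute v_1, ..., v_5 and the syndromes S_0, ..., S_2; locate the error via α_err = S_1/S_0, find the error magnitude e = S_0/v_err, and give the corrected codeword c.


S = (5, 8, 4), error at position 1, error magnitude e = 9, c = [2, 4, 9, 1, 10].

Step 1: column multipliers v_i = (∏_{j≠i}(α_i − α_j))^{−1} mod 11.
  i = 1 (α = 6): (6−5)(6−8)(6−1)(6−2) = 1·(−2)·5·4 = −40 ≡ 4, so v_1 = 4^{−1} = 3 (mod 11).
  i = 2 (α = 5): (5−6)(5−8)(5−1)(5−2) = (−1)·(−3)·4·3 = 36 ≡ 3, so v_2 = 3^{−1} = 4 (mod 11).
  i = 3 (α = 8): (8−6)(8−5)(8−1)(8−2) = 2·3·7·6 = 252 ≡ 10, so v_3 = 10^{−1} = 10 (mod 11).
  i = 4 (α = 1): (1−6)(1−5)(1−8)(1−2) = (−5)·(−4)·(−7)·(−1) = 140 ≡ 8, so v_4 = 8^{−1} = 7 (mod 11).
  i = 5 (α = 2): (2−6)(2−5)(2−8)(2−1) = (−4)·(−3)·(−6)·1 = −72 ≡ 5, so v_5 = 5^{−1} = 9 (mod 11).
  v = [3, 4, 10, 7, 9].
Step 2: syndromes of r = [0, 4, 9, 1, 10] (all sums mod 11).
  S_0 = Σ v_i r_i = 3·0 + 4·4 + 10·9 + 7·1 + 9·10 = 203 ≡ 5.
  S_1 = Σ v_i α_i r_i = 3·6·0 + 4·5·4 + 10·8·9 + 7·1·1 + 9·2·10 = 987 ≡ 8.
  α_i^2 mod 11 = [3, 3, 9, 1, 4].
  S_2 = Σ v_i α_i^2 r_i = 3·3·0 + 4·3·4 + 10·9·9 + 7·1·1 + 9·4·10 = 1225 ≡ 4.
  S = (5, 8, 4) ≠ 0, so r is not a codeword (an error is present).
Step 3: locate the error. For a single error e at position i, S_ℓ = v_i·e·α_i^ℓ, so α_err = S_1/S_0.
  S_0^{−1} = 5^{−1} = 9 (mod 11), so α_err = 8·9 = 72 ≡ 6 = α_1. Error position i = 1.
  Consistency check: S_2/S_1 = 4·7 = 28 ≡ 6 = α_err ✓ (single-error assumption holds).
Step 4: error magnitude e = S_0/v_1 = S_0·∏_{j≠1}(α_1 − α_j) = 5·4 = 20 ≡ 9 (mod 11).
Step 5: correct position 1: c_1 = r_1 − e = 0 − 9 ≡ 2 (mod 11). Hence c = [2, 4, 9, 1, 10].
  Check: interpolating c through the α_i gives m(x) = 3 + 9·x (degree < 2) with m(α_i) = c_i for every i, so c is indeed a codeword.
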